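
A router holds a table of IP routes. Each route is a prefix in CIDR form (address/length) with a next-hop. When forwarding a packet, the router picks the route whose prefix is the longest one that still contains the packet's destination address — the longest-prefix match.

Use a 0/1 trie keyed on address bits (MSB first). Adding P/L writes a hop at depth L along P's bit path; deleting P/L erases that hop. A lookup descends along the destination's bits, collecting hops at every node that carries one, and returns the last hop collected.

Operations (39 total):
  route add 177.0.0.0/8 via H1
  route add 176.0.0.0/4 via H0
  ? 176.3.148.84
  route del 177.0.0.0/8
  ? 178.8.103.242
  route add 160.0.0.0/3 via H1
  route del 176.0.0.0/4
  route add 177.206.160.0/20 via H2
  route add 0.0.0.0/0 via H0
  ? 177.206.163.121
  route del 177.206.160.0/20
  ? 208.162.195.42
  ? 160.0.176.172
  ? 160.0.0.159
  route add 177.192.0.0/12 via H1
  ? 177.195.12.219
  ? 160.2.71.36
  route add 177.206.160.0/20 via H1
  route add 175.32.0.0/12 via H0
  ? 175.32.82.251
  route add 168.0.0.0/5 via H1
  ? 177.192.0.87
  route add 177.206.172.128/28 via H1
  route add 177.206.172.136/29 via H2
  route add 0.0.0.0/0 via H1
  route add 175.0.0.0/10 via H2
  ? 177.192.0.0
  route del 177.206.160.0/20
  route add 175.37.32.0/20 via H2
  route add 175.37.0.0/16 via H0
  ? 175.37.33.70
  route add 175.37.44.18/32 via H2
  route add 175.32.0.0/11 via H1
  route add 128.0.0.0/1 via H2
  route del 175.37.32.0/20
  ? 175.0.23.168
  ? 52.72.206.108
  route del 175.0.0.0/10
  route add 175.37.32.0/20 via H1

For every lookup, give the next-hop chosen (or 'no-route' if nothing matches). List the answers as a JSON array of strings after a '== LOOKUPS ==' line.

Trace:
  + 177.0.0.0/8 (H1) depth=8
  + 176.0.0.0/4 (H0) depth=4
  lookup 176.3.148.84: bits 1011000 walk d0:-→d1:-→d2:-→d3:-→d4:H0→d5:-→d6:-→d7:- -> H0
  - 177.0.0.0/8 clear@8
  lookup 178.8.103.242: bits 101100 walk d0:-→d1:-→d2:-→d3:-→d4:H0→d5:-→d6:- -> H0
  + 160.0.0.0/3 (H1) depth=3
  - 176.0.0.0/4 clear@4
  + 177.206.160.0/20 (H2) depth=20
  + 0.0.0.0/0 (H0) depth=0
  lookup 177.206.163.121: bits 10110001110011101010 walk d0:H0→d1:-→d2:-→d3:H1→d4:-→d5:-→d6:-→d7:-→d8:-→d9:-→d10:-→d11:-→d12:-→d13:-→d14:-→d15:-→d16:-→d17:-→d18:-→d19:-→d20:H2 -> H2
  - 177.206.160.0/20 clear@20
  lookup 208.162.195.42: bits 1 walk d0:H0→d1:- -> H0
  lookup 160.0.176.172: bits 101 walk d0:H0→d1:-→d2:-→d3:H1 -> H1
  lookup 160.0.0.159: bits 101 walk d0:H0→d1:-→d2:-→d3:H1 -> H1
  + 177.192.0.0/12 (H1) depth=12
  lookup 177.195.12.219: bits 101100011100 walk d0:H0→d1:-→d2:-→d3:H1→d4:-→d5:-→d6:-→d7:-→d8:-→d9:-→d10:-→d11:-→d12:H1 -> H1
  lookup 160.2.71.36: bits 101 walk d0:H0→d1:-→d2:-→d3:H1 -> H1
  + 177.206.160.0/20 (H1) depth=20
  + 175.32.0.0/12 (H0) depth=12
  lookup 175.32.82.251: bits 101011110010 walk d0:H0→d1:-→d2:-→d3:H1→d4:-→d5:-→d6:-→d7:-→d8:-→d9:-→d10:-→d11:-→d12:H0 -> H0
  + 168.0.0.0/5 (H1) depth=5
  lookup 177.192.0.87: bits 101100011100 walk d0:H0→d1:-→d2:-→d3:H1→d4:-→d5:-→d6:-→d7:-→d8:-→d9:-→d10:-→d11:-→d12:H1 -> H1
  + 177.206.172.128/28 (H1) depth=28
  + 177.206.172.136/29 (H2) depth=29
  + 0.0.0.0/0 (H1) depth=0
  + 175.0.0.0/10 (H2) depth=10
  lookup 177.192.0.0: bits 101100011100 walk d0:H1→d1:-→d2:-→d3:H1→d4:-→d5:-→d6:-→d7:-→d8:-→d9:-→d10:-→d11:-→d12:H1 -> H1
  - 177.206.160.0/20 clear@20
  + 175.37.32.0/20 (H2) depth=20
  + 175.37.0.0/16 (H0) depth=16
  lookup 175.37.33.70: bits 10101111001001010010 walk d0:H1→d1:-→d2:-→d3:H1→d4:-→d5:H1→d6:-→d7:-→d8:-→d9:-→d10:H2→d11:-→d12:H0→d13:-→d14:-→d15:-→d16:H0→d17:-→d18:-→d19:-→d20:H2 -> H2
  + 175.37.44.18/32 (H2) depth=32
  + 175.32.0.0/11 (H1) depth=11
  + 128.0.0.0/1 (H2) depth=1
  - 175.37.32.0/20 clear@20
  lookup 175.0.23.168: bits 1010111100 walk d0:H1→d1:H2→d2:-→d3:H1→d4:-→d5:H1→d6:-→d7:-→d8:-→d9:-→d10:H2 -> H2
  lookup 52.72.206.108: bits ε walk d0:H1 -> H1
  - 175.0.0.0/10 clear@10
  + 175.37.32.0/20 (H1) depth=20

== LOOKUPS ==
["H0","H0","H2","H0","H1","H1","H1","H1","H0","H1","H1","H2","H2","H1"]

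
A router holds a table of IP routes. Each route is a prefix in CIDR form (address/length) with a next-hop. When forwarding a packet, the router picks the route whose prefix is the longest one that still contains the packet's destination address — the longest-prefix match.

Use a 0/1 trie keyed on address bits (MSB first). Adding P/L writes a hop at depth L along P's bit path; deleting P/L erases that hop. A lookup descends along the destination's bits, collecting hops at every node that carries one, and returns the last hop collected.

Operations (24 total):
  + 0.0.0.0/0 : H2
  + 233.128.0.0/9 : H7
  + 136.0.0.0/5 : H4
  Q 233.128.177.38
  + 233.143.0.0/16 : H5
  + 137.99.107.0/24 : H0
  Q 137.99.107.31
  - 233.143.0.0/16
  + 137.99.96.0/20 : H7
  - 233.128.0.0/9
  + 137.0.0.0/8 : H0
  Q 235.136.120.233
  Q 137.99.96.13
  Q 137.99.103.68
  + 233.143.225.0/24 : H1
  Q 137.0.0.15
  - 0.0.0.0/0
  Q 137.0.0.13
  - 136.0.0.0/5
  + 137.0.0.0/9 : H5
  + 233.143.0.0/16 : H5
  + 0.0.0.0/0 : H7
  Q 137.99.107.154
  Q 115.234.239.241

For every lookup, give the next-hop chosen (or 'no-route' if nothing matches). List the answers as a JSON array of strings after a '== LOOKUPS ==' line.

Trace:
  + 0.0.0.0/0 (H2) depth=0
  + 233.128.0.0/9 (H7) depth=9
  + 136.0.0.0/5 (H4) depth=5
  lookup 233.128.177.38: bits 111010011 walk d0:H2→d1:-→d2:-→d3:-→d4:-→d5:-→d6:-→d7:-→d8:-→d9:H7 -> H7
  + 233.143.0.0/16 (H5) depth=16
  + 137.99.107.0/24 (H0) depth=24
  lookup 137.99.107.31: bits 100010010110001101101011 walk d0:H2→d1:-→d2:-→d3:-→d4:-→d5:H4→d6:-→d7:-→d8:-→d9:-→d10:-→d11:-→d12:-→d13:-→d14:-→d15:-→d16:-→d17:-→d18:-→d19:-→d20:-→d21:-→d22:-→d23:-→d24:H0 -> H0
  del 233.143.0.0/16 (clear depth 16)
  + 137.99.96.0/20 (H7) depth=20
  del 233.128.0.0/9 (clear depth 9)
  + 137.0.0.0/8 (H0) depth=8
  lookup 235.136.120.233: bits 111010 walk d0:H2→d1:-→d2:-→d3:-→d4:-→d5:-→d6:- -> H2
  lookup 137.99.96.13: bits 10001001011000110110 walk d0:H2→d1:-→d2:-→d3:-→d4:-→d5:H4→d6:-→d7:-→d8:H0→d9:-→d10:-→d11:-→d12:-→d13:-→d14:-→d15:-→d16:-→d17:-→d18:-→d19:-→d20:H7 -> H7
  lookup 137.99.103.68: bits 10001001011000110110 walk d0:H2→d1:-→d2:-→d3:-→d4:-→d5:H4→d6:-→d7:-→d8:H0→d9:-→d10:-→d11:-→d12:-→d13:-→d14:-→d15:-→d16:-→d17:-→d18:-→d19:-→d20:H7 -> H7
  + 233.143.225.0/24 (H1) depth=24
  lookup 137.0.0.15: bits 100010010 walk d0:H2→d1:-→d2:-→d3:-→d4:-→d5:H4→d6:-→d7:-→d8:H0→d9:- -> H0
  del 0.0.0.0/0 (clear depth 0)
  lookup 137.0.0.13: bits 100010010 walk d0:-→d1:-→d2:-→d3:-→d4:-→d5:H4→d6:-→d7:-→d8:H0→d9:- -> H0
  del 136.0.0.0/5 (clear depth 5)
  + 137.0.0.0/9 (H5) depth=9
  + 233.143.0.0/16 (H5) depth=16
  + 0.0.0.0/0 (H7) depth=0
  lookup 137.99.107.154: bits 100010010110001101101011 walk d0:H7→d1:-→d2:-→d3:-→d4:-→d5:-→d6:-→d7:-→d8:H0→d9:H5→d10:-→d11:-→d12:-→d13:-→d14:-→d15:-→d16:-→d17:-→d18:-→d19:-→d20:H7→d21:-→d22:-→d23:-→d24:H0 -> H0
  lookup 115.234.239.241: bits ε walk d0:H7 -> H7

== LOOKUPS ==
["H7","H0","H2","H7","H7","H0","H0","H0","H7"]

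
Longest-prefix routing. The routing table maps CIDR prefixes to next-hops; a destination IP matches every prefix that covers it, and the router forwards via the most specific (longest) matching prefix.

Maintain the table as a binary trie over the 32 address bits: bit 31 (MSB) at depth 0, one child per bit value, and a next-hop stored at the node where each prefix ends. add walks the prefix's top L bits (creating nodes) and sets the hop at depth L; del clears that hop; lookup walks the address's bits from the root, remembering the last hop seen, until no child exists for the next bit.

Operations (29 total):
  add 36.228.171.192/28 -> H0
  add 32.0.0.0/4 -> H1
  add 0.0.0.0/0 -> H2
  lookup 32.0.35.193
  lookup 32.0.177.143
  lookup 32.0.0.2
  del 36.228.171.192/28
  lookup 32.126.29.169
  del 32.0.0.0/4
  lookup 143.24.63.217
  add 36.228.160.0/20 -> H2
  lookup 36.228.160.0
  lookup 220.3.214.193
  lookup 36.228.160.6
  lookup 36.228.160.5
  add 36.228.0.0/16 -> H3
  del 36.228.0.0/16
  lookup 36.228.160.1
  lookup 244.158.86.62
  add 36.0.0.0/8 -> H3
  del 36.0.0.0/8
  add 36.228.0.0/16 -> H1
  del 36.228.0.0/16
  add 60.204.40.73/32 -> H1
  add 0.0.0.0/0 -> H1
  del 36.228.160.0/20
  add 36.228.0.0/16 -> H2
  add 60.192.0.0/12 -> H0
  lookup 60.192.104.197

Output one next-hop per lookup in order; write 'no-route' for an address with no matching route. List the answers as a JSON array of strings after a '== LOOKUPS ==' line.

Trace:
  + 36.228.171.192/28 (H0) depth=28
  + 32.0.0.0/4 (H1) depth=4
  + 0.0.0.0/0 (H2) depth=0
  lookup 32.0.35.193: bits 00100 walk d0:H2→d1:-→d2:-→d3:-→d4:H1→d5:- -> H1
  lookup 32.0.177.143: bits 00100 walk d0:H2→d1:-→d2:-→d3:-→d4:H1→d5:- -> H1
  lookup 32.0.0.2: bits 00100 walk d0:H2→d1:-→d2:-→d3:-→d4:H1→d5:- -> H1
  - 36.228.171.192/28 clear@28
  lookup 32.126.29.169: bits 00100 walk d0:H2→d1:-→d2:-→d3:-→d4:H1→d5:- -> H1
  - 32.0.0.0/4 clear@4
  lookup 143.24.63.217: bits ε walk d0:H2 -> H2
  + 36.228.160.0/20 (H2) depth=20
  lookup 36.228.160.0: bits 00100100111001001010 walk d0:H2→d1:-→d2:-→d3:-→d4:-→d5:-→d6:-→d7:-→d8:-→d9:-→d10:-→d11:-→d12:-→d13:-→d14:-→d15:-→d16:-→d17:-→d18:-→d19:-→d20:H2 -> H2
  lookup 220.3.214.193: bits ε walk d0:H2 -> H2
  lookup 36.228.160.6: bits 00100100111001001010 walk d0:H2→d1:-→d2:-→d3:-→d4:-→d5:-→d6:-→d7:-→d8:-→d9:-→d10:-→d11:-→d12:-→d13:-→d14:-→d15:-→d16:-→d17:-→d18:-→d19:-→d20:H2 -> H2
  lookup 36.228.160.5: bits 00100100111001001010 walk d0:H2→d1:-→d2:-→d3:-→d4:-→d5:-→d6:-→d7:-→d8:-→d9:-→d10:-→d11:-→d12:-→d13:-→d14:-→d15:-→d16:-→d17:-→d18:-→d19:-→d20:H2 -> H2
  + 36.228.0.0/16 (H3) depth=16
  - 36.228.0.0/16 clear@16
  lookup 36.228.160.1: bits 00100100111001001010 walk d0:H2→d1:-→d2:-→d3:-→d4:-→d5:-→d6:-→d7:-→d8:-→d9:-→d10:-→d11:-→d12:-→d13:-→d14:-→d15:-→d16:-→d17:-→d18:-→d19:-→d20:H2 -> H2
  lookup 244.158.86.62: bits ε walk d0:H2 -> H2
  + 36.0.0.0/8 (H3) depth=8
  - 36.0.0.0/8 clear@8
  + 36.228.0.0/16 (H1) depth=16
  - 36.228.0.0/16 clear@16
  + 60.204.40.73/32 (H1) depth=32
  + 0.0.0.0/0 (H1) depth=0
  - 36.228.160.0/20 clear@20
  + 36.228.0.0/16 (H2) depth=16
  + 60.192.0.0/12 (H0) depth=12
  lookup 60.192.104.197: bits 001111001100 walk d0:H1→d1:-→d2:-→d3:-→d4:-→d5:-→d6:-→d7:-→d8:-→d9:-→d10:-→d11:-→d12:H0 -> H0

== LOOKUPS ==
["H1","H1","H1","H1","H2","H2","H2","H2","H2","H2","H2","H0"]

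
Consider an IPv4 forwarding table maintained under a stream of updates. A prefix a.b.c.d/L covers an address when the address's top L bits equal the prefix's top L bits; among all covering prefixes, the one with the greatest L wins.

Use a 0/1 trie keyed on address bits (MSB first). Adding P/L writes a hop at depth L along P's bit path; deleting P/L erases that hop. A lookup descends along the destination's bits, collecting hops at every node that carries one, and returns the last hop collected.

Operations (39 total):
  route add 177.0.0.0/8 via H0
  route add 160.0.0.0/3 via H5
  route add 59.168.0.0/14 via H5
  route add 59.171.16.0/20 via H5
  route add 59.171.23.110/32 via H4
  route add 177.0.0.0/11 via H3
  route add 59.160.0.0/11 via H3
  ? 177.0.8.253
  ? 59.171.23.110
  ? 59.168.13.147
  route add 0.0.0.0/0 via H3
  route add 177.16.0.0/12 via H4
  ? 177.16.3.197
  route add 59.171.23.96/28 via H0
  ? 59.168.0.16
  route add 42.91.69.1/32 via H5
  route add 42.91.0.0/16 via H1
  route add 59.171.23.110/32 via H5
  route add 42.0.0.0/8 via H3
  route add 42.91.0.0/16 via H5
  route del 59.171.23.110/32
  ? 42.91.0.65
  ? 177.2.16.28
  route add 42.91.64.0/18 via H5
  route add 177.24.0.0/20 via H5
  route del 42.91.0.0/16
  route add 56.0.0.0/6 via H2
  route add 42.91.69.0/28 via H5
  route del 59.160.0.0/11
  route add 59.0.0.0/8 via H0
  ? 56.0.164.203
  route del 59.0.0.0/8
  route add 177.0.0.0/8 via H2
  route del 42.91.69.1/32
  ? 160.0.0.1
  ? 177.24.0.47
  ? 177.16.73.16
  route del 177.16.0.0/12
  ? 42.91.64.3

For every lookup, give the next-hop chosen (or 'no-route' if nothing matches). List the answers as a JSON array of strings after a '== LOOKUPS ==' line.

Trace:
  add 177.0.0.0/8 -> H0 at depth 8
  add 160.0.0.0/3 -> H5 at depth 3
  add 59.168.0.0/14 -> H5 at depth 14
  add 59.171.16.0/20 -> H5 at depth 20
  add 59.171.23.110/32 -> H4 at depth 32
  add 177.0.0.0/11 -> H3 at depth 11
  add 59.160.0.0/11 -> H3 at depth 11
  Q 177.0.8.253: descend 10110001000 ; hops seen [H5,H0,H3] ; pick H3
  Q 59.171.23.110: descend 00111011101010110001011101101110 ; hops seen [H3,H5,H5,H4] ; pick H4
  Q 59.168.13.147: descend 00111011101010 ; hops seen [H3,H5] ; pick H5
  add 0.0.0.0/0 -> H3 at depth 0
  add 177.16.0.0/12 -> H4 at depth 12
  Q 177.16.3.197: descend 101100010001 ; hops seen [H3,H5,H0,H3,H4] ; pick H4
  add 59.171.23.96/28 -> H0 at depth 28
  Q 59.168.0.16: descend 00111011101010 ; hops seen [H3,H3,H5] ; pick H5
  add 42.91.69.1/32 -> H5 at depth 32
  add 42.91.0.0/16 -> H1 at depth 16
  add 59.171.23.110/32 -> H5 at depth 32
  add 42.0.0.0/8 -> H3 at depth 8
  add 42.91.0.0/16 -> H5 at depth 16
  del 59.171.23.110/32 (clear depth 32)
  Q 42.91.0.65: descend 00101010010110110 ; hops seen [H3,H3,H5] ; pick H5
  Q 177.2.16.28: descend 10110001000 ; hops seen [H3,H5,H0,H3] ; pick H3
  add 42.91.64.0/18 -> H5 at depth 18
  add 177.24.0.0/20 -> H5 at depth 20
  del 42.91.0.0/16 (clear depth 16)
  add 56.0.0.0/6 -> H2 at depth 6
  add 42.91.69.0/28 -> H5 at depth 28
  del 59.160.0.0/11 (clear depth 11)
  add 59.0.0.0/8 -> H0 at depth 8
  Q 56.0.164.203: descend 001110 ; hops seen [H3,H2] ; pick H2
  del 59.0.0.0/8 (clear depth 8)
  add 177.0.0.0/8 -> H2 at depth 8
  del 42.91.69.1/32 (clear depth 32)
  Q 160.0.0.1: descend 101 ; hops seen [H3,H5] ; pick H5
  Q 177.24.0.47: descend 10110001000110000000 ; hops seen [H3,H5,H2,H3,H4,H5] ; pick H5
  Q 177.16.73.16: descend 101100010001 ; hops seen [H3,H5,H2,H3,H4] ; pick H4
  del 177.16.0.0/12 (clear depth 12)
  Q 42.91.64.3: descend 001010100101101101000 ; hops seen [H3,H3,H5] ; pick H5

== LOOKUPS ==
["H3","H4","H5","H4","H5","H5","H3","H2","H5","H5","H4","H5"]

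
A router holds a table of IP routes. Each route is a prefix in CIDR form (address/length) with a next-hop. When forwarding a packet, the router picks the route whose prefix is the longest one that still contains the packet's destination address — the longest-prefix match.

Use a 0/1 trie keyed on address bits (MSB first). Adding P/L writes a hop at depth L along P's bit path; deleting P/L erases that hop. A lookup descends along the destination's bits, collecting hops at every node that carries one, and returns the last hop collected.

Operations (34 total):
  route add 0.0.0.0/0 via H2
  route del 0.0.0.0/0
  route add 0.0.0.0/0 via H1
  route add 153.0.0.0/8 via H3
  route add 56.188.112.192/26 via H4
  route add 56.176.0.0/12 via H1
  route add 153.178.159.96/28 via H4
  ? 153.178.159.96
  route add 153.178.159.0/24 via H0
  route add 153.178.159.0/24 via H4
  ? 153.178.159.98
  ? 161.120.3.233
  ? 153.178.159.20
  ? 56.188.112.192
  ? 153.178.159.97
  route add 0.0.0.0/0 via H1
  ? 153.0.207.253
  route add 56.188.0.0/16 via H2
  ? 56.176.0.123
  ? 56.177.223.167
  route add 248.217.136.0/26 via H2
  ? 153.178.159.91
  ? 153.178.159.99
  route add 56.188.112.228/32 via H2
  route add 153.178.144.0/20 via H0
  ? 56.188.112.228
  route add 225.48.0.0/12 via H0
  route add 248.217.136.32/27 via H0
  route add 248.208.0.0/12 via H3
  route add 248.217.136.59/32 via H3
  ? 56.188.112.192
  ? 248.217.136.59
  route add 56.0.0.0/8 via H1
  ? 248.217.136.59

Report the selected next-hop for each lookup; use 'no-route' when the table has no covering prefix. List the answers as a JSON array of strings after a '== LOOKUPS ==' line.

Process each operation:
  + 0.0.0.0/0 (H2) depth=0
  - 0.0.0.0/0 clear@0
  + 0.0.0.0/0 (H1) depth=0
  + 153.0.0.0/8 (H3) depth=8
  + 56.188.112.192/26 (H4) depth=26
  + 56.176.0.0/12 (H1) depth=12
  + 153.178.159.96/28 (H4) depth=28
  Q 153.178.159.96: descend 1001100110110010100111110110 ; hops seen [H1,H3,H4] ; pick H4
  + 153.178.159.0/24 (H0) depth=24
  + 153.178.159.0/24 (H4) depth=24
  Q 153.178.159.98: descend 1001100110110010100111110110 ; hops seen [H1,H3,H4,H4] ; pick H4
  Q 161.120.3.233: descend 10 ; hops seen [H1] ; pick H1
  Q 153.178.159.20: descend 1001100110110010100111110 ; hops seen [H1,H3,H4] ; pick H4
  Q 56.188.112.192: descend 00111000101111000111000011 ; hops seen [H1,H1,H4] ; pick H4
  Q 153.178.159.97: descend 1001100110110010100111110110 ; hops seen [H1,H3,H4,H4] ; pick H4
  + 0.0.0.0/0 (H1) depth=0
  Q 153.0.207.253: descend 10011001 ; hops seen [H1,H3] ; pick H3
  + 56.188.0.0/16 (H2) depth=16
  Q 56.176.0.123: descend 001110001011 ; hops seen [H1,H1] ; pick H1
  Q 56.177.223.167: descend 001110001011 ; hops seen [H1,H1] ; pick H1
  + 248.217.136.0/26 (H2) depth=26
  Q 153.178.159.91: descend 10011001101100101001111101 ; hops seen [H1,H3,H4] ; pick H4
  Q 153.178.159.99: descend 1001100110110010100111110110 ; hops seen [H1,H3,H4,H4] ; pick H4
  + 56.188.112.228/32 (H2) depth=32
  + 153.178.144.0/20 (H0) depth=20
  Q 56.188.112.228: descend 00111000101111000111000011100100 ; hops seen [H1,H1,H2,H4,H2] ; pick H2
  + 225.48.0.0/12 (H0) depth=12
  + 248.217.136.32/27 (H0) depth=27
  + 248.208.0.0/12 (H3) depth=12
  + 248.217.136.59/32 (H3) depth=32
  Q 56.188.112.192: descend 00111000101111000111000011 ; hops seen [H1,H1,H2,H4] ; pick H4
  Q 248.217.136.59: descend 11111000110110011000100000111011 ; hops seen [H1,H3,H2,H0,H3] ; pick H3
  + 56.0.0.0/8 (H1) depth=8
  Q 248.217.136.59: descend 11111000110110011000100000111011 ; hops seen [H1,H3,H2,H0,H3] ; pick H3

== LOOKUPS ==
["H4","H4","H1","H4","H4","H4","H3","H1","H1","H4","H4","H2","H4","H3","H3"]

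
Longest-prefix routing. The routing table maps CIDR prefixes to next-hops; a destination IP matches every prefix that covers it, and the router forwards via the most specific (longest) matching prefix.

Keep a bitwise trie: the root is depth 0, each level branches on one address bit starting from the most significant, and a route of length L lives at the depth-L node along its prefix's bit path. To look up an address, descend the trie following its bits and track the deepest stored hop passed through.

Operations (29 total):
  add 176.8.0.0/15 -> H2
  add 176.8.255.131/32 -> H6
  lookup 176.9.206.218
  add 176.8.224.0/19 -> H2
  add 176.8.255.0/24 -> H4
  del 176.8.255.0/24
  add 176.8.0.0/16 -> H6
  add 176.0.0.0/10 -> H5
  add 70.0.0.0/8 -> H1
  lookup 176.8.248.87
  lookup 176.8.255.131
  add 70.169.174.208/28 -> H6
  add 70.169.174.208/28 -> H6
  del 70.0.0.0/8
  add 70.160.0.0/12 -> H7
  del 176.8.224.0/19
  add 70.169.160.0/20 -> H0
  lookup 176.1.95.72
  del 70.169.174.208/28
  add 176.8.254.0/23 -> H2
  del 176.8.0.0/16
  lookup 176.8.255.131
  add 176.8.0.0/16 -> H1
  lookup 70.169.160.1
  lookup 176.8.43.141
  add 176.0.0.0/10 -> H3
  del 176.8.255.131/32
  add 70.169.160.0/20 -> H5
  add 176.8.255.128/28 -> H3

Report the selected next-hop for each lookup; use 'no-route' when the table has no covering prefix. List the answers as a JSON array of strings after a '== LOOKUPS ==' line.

Trace:
  + 176.8.0.0/15 (H2) depth=15
  + 176.8.255.131/32 (H6) depth=32
  Q 176.9.206.218: descend 101100000000100 ; hops seen [H2] ; pick H2
  + 176.8.224.0/19 (H2) depth=19
  + 176.8.255.0/24 (H4) depth=24
  del 176.8.255.0/24 (clear depth 24)
  + 176.8.0.0/16 (H6) depth=16
  + 176.0.0.0/10 (H5) depth=10
  + 70.0.0.0/8 (H1) depth=8
  Q 176.8.248.87: descend 101100000000100011111 ; hops seen [H5,H2,H6,H2] ; pick H2
  Q 176.8.255.131: descend 10110000000010001111111110000011 ; hops seen [H5,H2,H6,H2,H6] ; pick H6
  + 70.169.174.208/28 (H6) depth=28
  + 70.169.174.208/28 (H6) depth=28
  del 70.0.0.0/8 (clear depth 8)
  + 70.160.0.0/12 (H7) depth=12
  del 176.8.224.0/19 (clear depth 19)
  + 70.169.160.0/20 (H0) depth=20
  Q 176.1.95.72: descend 101100000000 ; hops seen [H5] ; pick H5
  del 70.169.174.208/28 (clear depth 28)
  + 176.8.254.0/23 (H2) depth=23
  del 176.8.0.0/16 (clear depth 16)
  Q 176.8.255.131: descend 10110000000010001111111110000011 ; hops seen [H5,H2,H2,H6] ; pick H6
  + 176.8.0.0/16 (H1) depth=16
  Q 70.169.160.1: descend 01000110101010011010 ; hops seen [H7,H0] ; pick H0
  Q 176.8.43.141: descend 1011000000001000 ; hops seen [H5,H2,H1] ; pick H1
  + 176.0.0.0/10 (H3) depth=10
  del 176.8.255.131/32 (clear depth 32)
  + 70.169.160.0/20 (H5) depth=20
  + 176.8.255.128/28 (H3) depth=28

== LOOKUPS ==
["H2","H2","H6","H5","H6","H0","H1"]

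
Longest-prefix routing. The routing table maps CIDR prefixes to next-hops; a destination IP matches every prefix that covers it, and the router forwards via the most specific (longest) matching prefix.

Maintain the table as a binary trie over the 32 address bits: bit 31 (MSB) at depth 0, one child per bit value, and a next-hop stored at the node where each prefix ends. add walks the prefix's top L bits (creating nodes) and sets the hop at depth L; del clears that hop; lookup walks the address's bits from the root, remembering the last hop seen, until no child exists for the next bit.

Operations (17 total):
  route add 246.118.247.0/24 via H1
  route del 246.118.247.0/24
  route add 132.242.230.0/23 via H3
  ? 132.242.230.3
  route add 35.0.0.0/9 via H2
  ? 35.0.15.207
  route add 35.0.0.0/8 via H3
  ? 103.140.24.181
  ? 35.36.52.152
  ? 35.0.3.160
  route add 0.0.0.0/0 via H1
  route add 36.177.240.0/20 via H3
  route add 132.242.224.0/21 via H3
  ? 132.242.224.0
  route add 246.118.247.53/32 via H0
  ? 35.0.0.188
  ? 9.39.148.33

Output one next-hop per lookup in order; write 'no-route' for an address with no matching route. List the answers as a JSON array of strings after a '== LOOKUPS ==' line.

Process each operation:
  + 246.118.247.0/24 (H1) depth=24
  del 246.118.247.0/24 (clear depth 24)
  + 132.242.230.0/23 (H3) depth=23
  lookup 132.242.230.3: bits 10000100111100101110011 walk d0:-→d1:-→d2:-→d3:-→d4:-→d5:-→d6:-→d7:-→d8:-→d9:-→d10:-→d11:-→d12:-→d13:-→d14:-→d15:-→d16:-→d17:-→d18:-→d19:-→d20:-→d21:-→d22:-→d23:H3 -> H3
  + 35.0.0.0/9 (H2) depth=9
  lookup 35.0.15.207: bits 001000110 walk d0:-→d1:-→d2:-→d3:-→d4:-→d5:-→d6:-→d7:-→d8:-→d9:H2 -> H2
  + 35.0.0.0/8 (H3) depth=8
  lookup 103.140.24.181: bits 0 walk d0:-→d1:- -> no-route
  lookup 35.36.52.152: bits 001000110 walk d0:-→d1:-→d2:-→d3:-→d4:-→d5:-→d6:-→d7:-→d8:H3→d9:H2 -> H2
  lookup 35.0.3.160: bits 001000110 walk d0:-→d1:-→d2:-→d3:-→d4:-→d5:-→d6:-→d7:-→d8:H3→d9:H2 -> H2
  + 0.0.0.0/0 (H1) depth=0
  + 36.177.240.0/20 (H3) depth=20
  + 132.242.224.0/21 (H3) depth=21
  lookup 132.242.224.0: bits 100001001111001011100 walk d0:H1→d1:-→d2:-→d3:-→d4:-→d5:-→d6:-→d7:-→d8:-→d9:-→d10:-→d11:-→d12:-→d13:-→d14:-→d15:-→d16:-→d17:-→d18:-→d19:-→d20:-→d21:H3 -> H3
  + 246.118.247.53/32 (H0) depth=32
  lookup 35.0.0.188: bits 001000110 walk d0:H1→d1:-→d2:-→d3:-→d4:-→d5:-→d6:-→d7:-→d8:H3→d9:H2 -> H2
  lookup 9.39.148.33: bits 00 walk d0:H1→d1:-→d2:- -> H1

== LOOKUPS ==
["H3","H2","no-route","H2","H2","H3","H2","H1"]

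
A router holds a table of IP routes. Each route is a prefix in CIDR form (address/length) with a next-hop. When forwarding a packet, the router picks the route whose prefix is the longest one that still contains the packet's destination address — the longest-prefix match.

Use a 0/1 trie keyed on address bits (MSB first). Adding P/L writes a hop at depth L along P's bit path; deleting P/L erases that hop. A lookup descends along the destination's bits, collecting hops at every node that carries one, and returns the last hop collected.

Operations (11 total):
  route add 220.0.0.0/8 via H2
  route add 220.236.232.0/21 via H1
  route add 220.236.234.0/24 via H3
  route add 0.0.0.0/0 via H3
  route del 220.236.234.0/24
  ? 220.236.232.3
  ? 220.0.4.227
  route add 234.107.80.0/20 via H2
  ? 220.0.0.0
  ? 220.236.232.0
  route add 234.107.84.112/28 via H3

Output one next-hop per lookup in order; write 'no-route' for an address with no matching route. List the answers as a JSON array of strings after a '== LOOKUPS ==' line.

Process each operation:
  + 220.0.0.0/8 (H2) depth=8
  + 220.236.232.0/21 (H1) depth=21
  + 220.236.234.0/24 (H3) depth=24
  + 0.0.0.0/0 (H3) depth=0
  - 220.236.234.0/24 clear@24
  lookup 220.236.232.3: bits 1101110011101100111010 walk d0:H3→d1:-→d2:-→d3:-→d4:-→d5:-→d6:-→d7:-→d8:H2→d9:-→d10:-→d11:-→d12:-→d13:-→d14:-→d15:-→d16:-→d17:-→d18:-→d19:-→d20:-→d21:H1→d22:- -> H1
  lookup 220.0.4.227: bits 11011100 walk d0:H3→d1:-→d2:-→d3:-→d4:-→d5:-→d6:-→d7:-→d8:H2 -> H2
  + 234.107.80.0/20 (H2) depth=20
  lookup 220.0.0.0: bits 11011100 walk d0:H3→d1:-→d2:-→d3:-→d4:-→d5:-→d6:-→d7:-→d8:H2 -> H2
  lookup 220.236.232.0: bits 1101110011101100111010 walk d0:H3→d1:-→d2:-→d3:-→d4:-→d5:-→d6:-→d7:-→d8:H2→d9:-→d10:-→d11:-→d12:-→d13:-→d14:-→d15:-→d16:-→d17:-→d18:-→d19:-→d20:-→d21:H1→d22:- -> H1
  + 234.107.84.112/28 (H3) depth=28

== LOOKUPS ==
["H1","H2","H2","H1"]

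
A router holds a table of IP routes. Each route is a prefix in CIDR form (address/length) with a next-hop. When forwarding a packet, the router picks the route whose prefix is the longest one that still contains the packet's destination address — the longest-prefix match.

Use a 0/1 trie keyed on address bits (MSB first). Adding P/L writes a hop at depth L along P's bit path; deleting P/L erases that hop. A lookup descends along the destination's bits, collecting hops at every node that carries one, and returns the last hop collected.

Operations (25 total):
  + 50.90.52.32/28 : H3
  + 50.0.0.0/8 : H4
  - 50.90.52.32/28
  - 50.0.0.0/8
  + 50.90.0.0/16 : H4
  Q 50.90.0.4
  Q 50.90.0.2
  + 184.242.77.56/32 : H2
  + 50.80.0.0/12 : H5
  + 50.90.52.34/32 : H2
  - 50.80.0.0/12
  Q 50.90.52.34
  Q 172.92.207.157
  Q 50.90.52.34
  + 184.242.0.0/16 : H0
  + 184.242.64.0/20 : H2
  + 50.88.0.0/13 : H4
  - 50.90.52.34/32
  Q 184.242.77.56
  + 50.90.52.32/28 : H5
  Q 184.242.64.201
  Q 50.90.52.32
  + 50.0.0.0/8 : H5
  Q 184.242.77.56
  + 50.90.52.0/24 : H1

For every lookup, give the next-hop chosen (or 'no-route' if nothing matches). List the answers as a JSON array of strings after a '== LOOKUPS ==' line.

Apply in order:
  + 50.90.52.32/28 (H3) depth=28
  + 50.0.0.0/8 (H4) depth=8
  - 50.90.52.32/28 clear@28
  - 50.0.0.0/8 clear@8
  + 50.90.0.0/16 (H4) depth=16
  ? 50.90.0.4  path d0:-→d1:-→d2:-→d3:-→d4:-→d5:-→d6:-→d7:-→d8:-→d9:-→d10:-→d11:-→d12:-→d13:-→d14:-→d15:-→d16:H4→d17:-→d18:-  best=H4
  ? 50.90.0.2  path d0:-→d1:-→d2:-→d3:-→d4:-→d5:-→d6:-→d7:-→d8:-→d9:-→d10:-→d11:-→d12:-→d13:-→d14:-→d15:-→d16:H4→d17:-→d18:-  best=H4
  + 184.242.77.56/32 (H2) depth=32
  + 50.80.0.0/12 (H5) depth=12
  + 50.90.52.34/32 (H2) depth=32
  - 50.80.0.0/12 clear@12
  ? 50.90.52.34  path d0:-→d1:-→d2:-→d3:-→d4:-→d5:-→d6:-→d7:-→d8:-→d9:-→d10:-→d11:-→d12:-→d13:-→d14:-→d15:-→d16:H4→d17:-→d18:-→d19:-→d20:-→d21:-→d22:-→d23:-→d24:-→d25:-→d26:-→d27:-→d28:-→d29:-→d30:-→d31:-→d32:H2  best=H2
  ? 172.92.207.157  path d0:-→d1:-→d2:-→d3:-  best=no-route
  ? 50.90.52.34  path d0:-→d1:-→d2:-→d3:-→d4:-→d5:-→d6:-→d7:-→d8:-→d9:-→d10:-→d11:-→d12:-→d13:-→d14:-→d15:-→d16:H4→d17:-→d18:-→d19:-→d20:-→d21:-→d22:-→d23:-→d24:-→d25:-→d26:-→d27:-→d28:-→d29:-→d30:-→d31:-→d32:H2  best=H2
  + 184.242.0.0/16 (H0) depth=16
  + 184.242.64.0/20 (H2) depth=20
  + 50.88.0.0/13 (H4) depth=13
  - 50.90.52.34/32 clear@32
  ? 184.242.77.56  path d0:-→d1:-→d2:-→d3:-→d4:-→d5:-→d6:-→d7:-→d8:-→d9:-→d10:-→d11:-→d12:-→d13:-→d14:-→d15:-→d16:H0→d17:-→d18:-→d19:-→d20:H2→d21:-→d22:-→d23:-→d24:-→d25:-→d26:-→d27:-→d28:-→d29:-→d30:-→d31:-→d32:H2  best=H2
  + 50.90.52.32/28 (H5) depth=28
  ? 184.242.64.201  path d0:-→d1:-→d2:-→d3:-→d4:-→d5:-→d6:-→d7:-→d8:-→d9:-→d10:-→d11:-→d12:-→d13:-→d14:-→d15:-→d16:H0→d17:-→d18:-→d19:-→d20:H2  best=H2
  ? 50.90.52.32  path d0:-→d1:-→d2:-→d3:-→d4:-→d5:-→d6:-→d7:-→d8:-→d9:-→d10:-→d11:-→d12:-→d13:H4→d14:-→d15:-→d16:H4→d17:-→d18:-→d19:-→d20:-→d21:-→d22:-→d23:-→d24:-→d25:-→d26:-→d27:-→d28:H5→d29:-→d30:-  best=H5
  + 50.0.0.0/8 (H5) depth=8
  ? 184.242.77.56  path d0:-→d1:-→d2:-→d3:-→d4:-→d5:-→d6:-→d7:-→d8:-→d9:-→d10:-→d11:-→d12:-→d13:-→d14:-→d15:-→d16:H0→d17:-→d18:-→d19:-→d20:H2→d21:-→d22:-→d23:-→d24:-→d25:-→d26:-→d27:-→d28:-→d29:-→d30:-→d31:-→d32:H2  best=H2
  + 50.90.52.0/24 (H1) depth=24

== LOOKUPS ==
["H4","H4","H2","no-route","H2","H2","H2","H5","H2"]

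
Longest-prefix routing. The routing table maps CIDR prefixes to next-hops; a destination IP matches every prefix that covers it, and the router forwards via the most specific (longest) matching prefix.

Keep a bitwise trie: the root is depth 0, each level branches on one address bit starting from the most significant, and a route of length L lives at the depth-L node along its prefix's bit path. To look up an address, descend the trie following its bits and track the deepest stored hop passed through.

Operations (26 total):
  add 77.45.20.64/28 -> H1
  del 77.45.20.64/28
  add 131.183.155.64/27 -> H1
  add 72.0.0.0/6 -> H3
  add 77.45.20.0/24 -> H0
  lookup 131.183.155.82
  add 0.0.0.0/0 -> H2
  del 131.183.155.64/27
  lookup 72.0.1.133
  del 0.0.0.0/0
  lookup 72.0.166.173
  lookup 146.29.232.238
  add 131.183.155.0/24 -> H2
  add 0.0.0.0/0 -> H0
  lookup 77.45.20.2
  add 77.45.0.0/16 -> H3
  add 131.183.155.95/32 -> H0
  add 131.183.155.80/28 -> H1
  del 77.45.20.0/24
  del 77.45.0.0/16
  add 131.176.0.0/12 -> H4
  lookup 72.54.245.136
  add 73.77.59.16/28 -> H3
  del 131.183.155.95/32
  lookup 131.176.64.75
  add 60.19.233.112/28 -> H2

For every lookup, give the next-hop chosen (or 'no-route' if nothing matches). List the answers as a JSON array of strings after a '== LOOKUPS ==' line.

Trace:
  add 77.45.20.64/28 -> H1 at depth 28
  - 77.45.20.64/28 clear@28
  add 131.183.155.64/27 -> H1 at depth 27
  add 72.0.0.0/6 -> H3 at depth 6
  add 77.45.20.0/24 -> H0 at depth 24
  ? 131.183.155.82  path d0:-→d1:-→d2:-→d3:-→d4:-→d5:-→d6:-→d7:-→d8:-→d9:-→d10:-→d11:-→d12:-→d13:-→d14:-→d15:-→d16:-→d17:-→d18:-→d19:-→d20:-→d21:-→d22:-→d23:-→d24:-→d25:-→d26:-→d27:H1  best=H1
  add 0.0.0.0/0 -> H2 at depth 0
  - 131.183.155.64/27 clear@27
  ? 72.0.1.133  path d0:H2→d1:-→d2:-→d3:-→d4:-→d5:-→d6:H3  best=H3
  - 0.0.0.0/0 clear@0
  ? 72.0.166.173  path d0:-→d1:-→d2:-→d3:-→d4:-→d5:-→d6:H3  best=H3
  ? 146.29.232.238  path d0:-→d1:-→d2:-→d3:-  best=no-route
  add 131.183.155.0/24 -> H2 at depth 24
  add 0.0.0.0/0 -> H0 at depth 0
  ? 77.45.20.2  path d0:H0→d1:-→d2:-→d3:-→d4:-→d5:-→d6:-→d7:-→d8:-→d9:-→d10:-→d11:-→d12:-→d13:-→d14:-→d15:-→d16:-→d17:-→d18:-→d19:-→d20:-→d21:-→d22:-→d23:-→d24:H0→d25:-  best=H0
  add 77.45.0.0/16 -> H3 at depth 16
  add 131.183.155.95/32 -> H0 at depth 32
  add 131.183.155.80/28 -> H1 at depth 28
  - 77.45.20.0/24 clear@24
  - 77.45.0.0/16 clear@16
  add 131.176.0.0/12 -> H4 at depth 12
  ? 72.54.245.136  path d0:H0→d1:-→d2:-→d3:-→d4:-→d5:-→d6:H3  best=H3
  add 73.77.59.16/28 -> H3 at depth 28
  - 131.183.155.95/32 clear@32
  ? 131.176.64.75  path d0:H0→d1:-→d2:-→d3:-→d4:-→d5:-→d6:-→d7:-→d8:-→d9:-→d10:-→d11:-→d12:H4→d13:-  best=H4
  add 60.19.233.112/28 -> H2 at depth 28

== LOOKUPS ==
["H1","H3","H3","no-route","H0","H3","H4"]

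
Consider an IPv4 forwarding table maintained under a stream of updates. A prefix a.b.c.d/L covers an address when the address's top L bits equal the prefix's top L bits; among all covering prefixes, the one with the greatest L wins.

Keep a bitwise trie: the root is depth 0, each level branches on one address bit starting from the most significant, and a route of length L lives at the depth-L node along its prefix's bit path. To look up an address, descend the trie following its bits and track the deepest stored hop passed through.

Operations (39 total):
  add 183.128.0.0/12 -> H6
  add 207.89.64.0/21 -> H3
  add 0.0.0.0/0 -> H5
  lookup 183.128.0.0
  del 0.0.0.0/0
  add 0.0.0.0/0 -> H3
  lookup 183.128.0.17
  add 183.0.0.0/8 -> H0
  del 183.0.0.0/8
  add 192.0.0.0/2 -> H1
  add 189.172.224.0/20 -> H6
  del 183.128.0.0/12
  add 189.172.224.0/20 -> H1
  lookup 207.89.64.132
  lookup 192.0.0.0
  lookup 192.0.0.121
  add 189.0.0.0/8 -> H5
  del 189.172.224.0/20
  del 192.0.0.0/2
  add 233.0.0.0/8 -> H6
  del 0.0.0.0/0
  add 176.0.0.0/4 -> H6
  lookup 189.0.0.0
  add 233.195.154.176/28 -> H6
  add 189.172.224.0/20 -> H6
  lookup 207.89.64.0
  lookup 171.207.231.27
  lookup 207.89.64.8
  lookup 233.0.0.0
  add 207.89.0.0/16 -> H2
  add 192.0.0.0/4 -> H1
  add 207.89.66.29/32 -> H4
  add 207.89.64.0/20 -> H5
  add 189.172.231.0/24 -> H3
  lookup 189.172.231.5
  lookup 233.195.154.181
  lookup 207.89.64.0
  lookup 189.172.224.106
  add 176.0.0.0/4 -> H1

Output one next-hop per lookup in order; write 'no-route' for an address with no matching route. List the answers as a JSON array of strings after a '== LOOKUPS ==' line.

Trace:
  add 183.128.0.0/12 -> H6 at depth 12
  add 207.89.64.0/21 -> H3 at depth 21
  add 0.0.0.0/0 -> H5 at depth 0
  Q 183.128.0.0: descend 101101111000 ; hops seen [H5,H6] ; pick H6
  - 0.0.0.0/0 clear@0
  add 0.0.0.0/0 -> H3 at depth 0
  Q 183.128.0.17: descend 101101111000 ; hops seen [H3,H6] ; pick H6
  add 183.0.0.0/8 -> H0 at depth 8
  - 183.0.0.0/8 clear@8
  add 192.0.0.0/2 -> H1 at depth 2
  add 189.172.224.0/20 -> H6 at depth 20
  - 183.128.0.0/12 clear@12
  add 189.172.224.0/20 -> H1 at depth 20
  Q 207.89.64.132: descend 110011110101100101000 ; hops seen [H3,H1,H3] ; pick H3
  Q 192.0.0.0: descend 1100 ; hops seen [H3,H1] ; pick H1
  Q 192.0.0.121: descend 1100 ; hops seen [H3,H1] ; pick H1
  add 189.0.0.0/8 -> H5 at depth 8
  - 189.172.224.0/20 clear@20
  - 192.0.0.0/2 clear@2
  add 233.0.0.0/8 -> H6 at depth 8
  - 0.0.0.0/0 clear@0
  add 176.0.0.0/4 -> H6 at depth 4
  Q 189.0.0.0: descend 10111101 ; hops seen [H6,H5] ; pick H5
  add 233.195.154.176/28 -> H6 at depth 28
  add 189.172.224.0/20 -> H6 at depth 20
  Q 207.89.64.0: descend 110011110101100101000 ; hops seen [H3] ; pick H3
  Q 171.207.231.27: descend 101 ; hops seen [∅] ; pick no-route
  Q 207.89.64.8: descend 110011110101100101000 ; hops seen [H3] ; pick H3
  Q 233.0.0.0: descend 11101001 ; hops seen [H6] ; pick H6
  add 207.89.0.0/16 -> H2 at depth 16
  add 192.0.0.0/4 -> H1 at depth 4
  add 207.89.66.29/32 -> H4 at depth 32
  add 207.89.64.0/20 -> H5 at depth 20
  add 189.172.231.0/24 -> H3 at depth 24
  Q 189.172.231.5: descend 101111011010110011100111 ; hops seen [H6,H5,H6,H3] ; pick H3
  Q 233.195.154.181: descend 1110100111000011100110101011 ; hops seen [H6,H6] ; pick H6
  Q 207.89.64.0: descend 1100111101011001010000 ; hops seen [H1,H2,H5,H3] ; pick H3
  Q 189.172.224.106: descend 101111011010110011100 ; hops seen [H6,H5,H6] ; pick H6
  add 176.0.0.0/4 -> H1 at depth 4

== LOOKUPS ==
["H6","H6","H3","H1","H1","H5","H3","no-route","H3","H6","H3","H6","H3","H6"]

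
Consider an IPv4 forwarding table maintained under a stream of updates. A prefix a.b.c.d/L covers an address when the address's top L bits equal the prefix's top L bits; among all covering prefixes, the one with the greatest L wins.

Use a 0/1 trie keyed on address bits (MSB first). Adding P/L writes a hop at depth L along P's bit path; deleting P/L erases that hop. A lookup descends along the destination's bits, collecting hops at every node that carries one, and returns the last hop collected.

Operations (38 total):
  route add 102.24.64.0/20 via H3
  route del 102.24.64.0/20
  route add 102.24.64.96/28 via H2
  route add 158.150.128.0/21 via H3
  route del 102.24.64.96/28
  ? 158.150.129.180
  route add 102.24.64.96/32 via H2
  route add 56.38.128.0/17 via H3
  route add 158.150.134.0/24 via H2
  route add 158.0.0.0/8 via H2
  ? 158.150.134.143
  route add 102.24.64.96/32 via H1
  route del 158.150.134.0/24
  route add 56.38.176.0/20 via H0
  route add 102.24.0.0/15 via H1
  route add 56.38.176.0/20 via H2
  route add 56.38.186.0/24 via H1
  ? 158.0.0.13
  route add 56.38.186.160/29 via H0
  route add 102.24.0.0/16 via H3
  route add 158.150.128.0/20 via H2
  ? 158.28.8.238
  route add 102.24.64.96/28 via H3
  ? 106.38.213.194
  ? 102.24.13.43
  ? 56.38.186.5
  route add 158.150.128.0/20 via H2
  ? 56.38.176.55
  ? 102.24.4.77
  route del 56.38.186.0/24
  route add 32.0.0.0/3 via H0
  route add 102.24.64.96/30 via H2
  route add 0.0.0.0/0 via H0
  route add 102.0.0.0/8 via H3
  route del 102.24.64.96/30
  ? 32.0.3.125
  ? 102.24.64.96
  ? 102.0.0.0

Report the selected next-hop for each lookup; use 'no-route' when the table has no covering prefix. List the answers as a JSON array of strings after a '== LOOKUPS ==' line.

Process each operation:
  + 102.24.64.0/20 (H3) depth=20
  del 102.24.64.0/20 (clear depth 20)
  + 102.24.64.96/28 (H2) depth=28
  + 158.150.128.0/21 (H3) depth=21
  del 102.24.64.96/28 (clear depth 28)
  lookup 158.150.129.180: bits 100111101001011010000 walk d0:-→d1:-→d2:-→d3:-→d4:-→d5:-→d6:-→d7:-→d8:-→d9:-→d10:-→d11:-→d12:-→d13:-→d14:-→d15:-→d16:-→d17:-→d18:-→d19:-→d20:-→d21:H3 -> H3
  + 102.24.64.96/32 (H2) depth=32
  + 56.38.128.0/17 (H3) depth=17
  + 158.150.134.0/24 (H2) depth=24
  + 158.0.0.0/8 (H2) depth=8
  lookup 158.150.134.143: bits 100111101001011010000110 walk d0:-→d1:-→d2:-→d3:-→d4:-→d5:-→d6:-→d7:-→d8:H2→d9:-→d10:-→d11:-→d12:-→d13:-→d14:-→d15:-→d16:-→d17:-→d18:-→d19:-→d20:-→d21:H3→d22:-→d23:-→d24:H2 -> H2
  + 102.24.64.96/32 (H1) depth=32
  del 158.150.134.0/24 (clear depth 24)
  + 56.38.176.0/20 (H0) depth=20
  + 102.24.0.0/15 (H1) depth=15
  + 56.38.176.0/20 (H2) depth=20
  + 56.38.186.0/24 (H1) depth=24
  lookup 158.0.0.13: bits 10011110 walk d0:-→d1:-→d2:-→d3:-→d4:-→d5:-→d6:-→d7:-→d8:H2 -> H2
  + 56.38.186.160/29 (H0) depth=29
  + 102.24.0.0/16 (H3) depth=16
  + 158.150.128.0/20 (H2) depth=20
  lookup 158.28.8.238: bits 10011110 walk d0:-→d1:-→d2:-→d3:-→d4:-→d5:-→d6:-→d7:-→d8:H2 -> H2
  + 102.24.64.96/28 (H3) depth=28
  lookup 106.38.213.194: bits 0110 walk d0:-→d1:-→d2:-→d3:-→d4:- -> no-route
  lookup 102.24.13.43: bits 01100110000110000 walk d0:-→d1:-→d2:-→d3:-→d4:-→d5:-→d6:-→d7:-→d8:-→d9:-→d10:-→d11:-→d12:-→d13:-→d14:-→d15:H1→d16:H3→d17:- -> H3
  lookup 56.38.186.5: bits 001110000010011010111010 walk d0:-→d1:-→d2:-→d3:-→d4:-→d5:-→d6:-→d7:-→d8:-→d9:-→d10:-→d11:-→d12:-→d13:-→d14:-→d15:-→d16:-→d17:H3→d18:-→d19:-→d20:H2→d21:-→d22:-→d23:-→d24:H1 -> H1
  + 158.150.128.0/20 (H2) depth=20
  lookup 56.38.176.55: bits 00111000001001101011 walk d0:-→d1:-→d2:-→d3:-→d4:-→d5:-→d6:-→d7:-→d8:-→d9:-→d10:-→d11:-→d12:-→d13:-→d14:-→d15:-→d16:-→d17:H3→d18:-→d19:-→d20:H2 -> H2
  lookup 102.24.4.77: bits 01100110000110000 walk d0:-→d1:-→d2:-→d3:-→d4:-→d5:-→d6:-→d7:-→d8:-→d9:-→d10:-→d11:-→d12:-→d13:-→d14:-→d15:H1→d16:H3→d17:- -> H3
  del 56.38.186.0/24 (clear depth 24)
  + 32.0.0.0/3 (H0) depth=3
  + 102.24.64.96/30 (H2) depth=30
  + 0.0.0.0/0 (H0) depth=0
  + 102.0.0.0/8 (H3) depth=8
  del 102.24.64.96/30 (clear depth 30)
  lookup 32.0.3.125: bits 001 walk d0:H0→d1:-→d2:-→d3:H0 -> H0
  lookup 102.24.64.96: bits 01100110000110000100000001100000 walk d0:H0→d1:-→d2:-→d3:-→d4:-→d5:-→d6:-→d7:-→d8:H3→d9:-→d10:-→d11:-→d12:-→d13:-→d14:-→d15:H1→d16:H3→d17:-→d18:-→d19:-→d20:-→d21:-→d22:-→d23:-→d24:-→d25:-→d26:-→d27:-→d28:H3→d29:-→d30:-→d31:-→d32:H1 -> H1
  lookup 102.0.0.0: bits 01100110000 walk d0:H0→d1:-→d2:-→d3:-→d4:-→d5:-→d6:-→d7:-→d8:H3→d9:-→d10:-→d11:- -> H3

== LOOKUPS ==
["H3","H2","H2","H2","no-route","H3","H1","H2","H3","H0","H1","H3"]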